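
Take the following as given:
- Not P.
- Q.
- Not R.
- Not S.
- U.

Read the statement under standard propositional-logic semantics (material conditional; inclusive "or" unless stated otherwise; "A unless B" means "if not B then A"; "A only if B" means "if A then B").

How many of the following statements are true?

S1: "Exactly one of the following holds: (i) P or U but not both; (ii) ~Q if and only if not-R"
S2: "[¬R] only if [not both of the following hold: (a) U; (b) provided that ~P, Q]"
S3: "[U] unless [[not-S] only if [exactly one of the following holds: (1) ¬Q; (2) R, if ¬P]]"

S1: This is (P ⊕ U) ⊕ (¬Q ↔ ¬R).

P ⊕ U = F ⊕ T = T
¬Q = ¬T = F
¬R = ¬F = T
¬Q ↔ ¬R = F ↔ T = F
(P ⊕ U) ⊕ (¬Q ↔ ¬R) = T ⊕ F = T
So S1 is true.

S2: Parsed as ¬R → (U ↑ (¬P → Q))

¬R = ¬F = T
¬P = ¬F = T
¬P → Q = T → T = T
U ↑ (¬P → Q) = T ↑ T = F
¬R → (U ↑ (¬P → Q)) = T → F = F
Hence S2 is false.

S3: This is U ∨ (¬S → (¬Q ⊕ (¬P → R))).

¬S = ¬F = T
¬Q = ¬T = F
¬P = ¬F = T
¬P → R = T → F = F
¬Q ⊕ (¬P → R) = F ⊕ F = F
¬S → (¬Q ⊕ (¬P → R)) = T → F = F
U ∨ (¬S → (¬Q ⊕ (¬P → R))) = T ∨ F = T
Thus S3 is true.

True statements: 2 (S1, S3).

2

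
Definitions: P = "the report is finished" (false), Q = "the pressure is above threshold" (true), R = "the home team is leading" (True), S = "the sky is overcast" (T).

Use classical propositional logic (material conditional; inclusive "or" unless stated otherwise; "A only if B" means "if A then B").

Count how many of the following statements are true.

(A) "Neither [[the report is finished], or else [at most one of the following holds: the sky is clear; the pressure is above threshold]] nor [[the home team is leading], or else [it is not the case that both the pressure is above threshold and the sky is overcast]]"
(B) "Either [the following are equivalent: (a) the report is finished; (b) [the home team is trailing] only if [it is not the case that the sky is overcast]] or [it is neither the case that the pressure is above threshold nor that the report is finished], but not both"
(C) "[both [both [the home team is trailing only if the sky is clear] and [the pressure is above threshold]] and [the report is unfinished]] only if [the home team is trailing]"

0

(A): Parsed as (P ∨ (¬S ↑ Q)) ↓ (R ∨ (Q ↑ S))

¬S = ¬T = F
¬S ↑ Q = F ↑ T = T
P ∨ (¬S ↑ Q) = F ∨ T = T
Q ↑ S = T ↑ T = F
R ∨ (Q ↑ S) = T ∨ F = T
(P ∨ (¬S ↑ Q)) ↓ (R ∨ (Q ↑ S)) = T ↓ T = F
Thus (A) is false.

(B): In symbols: (P ↔ (¬R → ¬S)) ⊕ (Q ↓ P)

¬R = ¬T = F
¬S = ¬T = F
¬R → ¬S = F → F = T
P ↔ (¬R → ¬S) = F ↔ T = F
Q ↓ P = T ↓ F = F
(P ↔ (¬R → ¬S)) ⊕ (Q ↓ P) = F ⊕ F = F
Thus (B) is false.

(C): This is (((¬R → ¬S) ∧ Q) ∧ ¬P) → ¬R.

¬R = ¬T = F
¬S = ¬T = F
¬R → ¬S = F → F = T
(¬R → ¬S) ∧ Q = T ∧ T = T
¬P = ¬F = T
((¬R → ¬S) ∧ Q) ∧ ¬P = T ∧ T = T
¬R = ¬T = F
(((¬R → ¬S) ∧ Q) ∧ ¬P) → ¬R = T → F = F
Hence (C) is false.

0 of the 3 statements are true (none).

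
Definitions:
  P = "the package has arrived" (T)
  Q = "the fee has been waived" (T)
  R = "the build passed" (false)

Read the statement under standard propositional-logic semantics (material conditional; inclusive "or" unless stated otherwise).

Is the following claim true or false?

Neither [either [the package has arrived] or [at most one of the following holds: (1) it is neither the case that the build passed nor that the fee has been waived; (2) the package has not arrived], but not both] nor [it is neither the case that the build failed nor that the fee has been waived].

In symbols: (P xor ((R nor Q) nand not P)) nor (not R nor Q)

R nor Q = False nor True = False
not P = not True = False
(R nor Q) nand not P = False nand False = True
P xor ((R nor Q) nand not P) = True xor True = False
not R = not False = True
not R nor Q = True nor True = False
(P xor ((R nor Q) nand not P)) nor (not R nor Q) = False nor False = True

True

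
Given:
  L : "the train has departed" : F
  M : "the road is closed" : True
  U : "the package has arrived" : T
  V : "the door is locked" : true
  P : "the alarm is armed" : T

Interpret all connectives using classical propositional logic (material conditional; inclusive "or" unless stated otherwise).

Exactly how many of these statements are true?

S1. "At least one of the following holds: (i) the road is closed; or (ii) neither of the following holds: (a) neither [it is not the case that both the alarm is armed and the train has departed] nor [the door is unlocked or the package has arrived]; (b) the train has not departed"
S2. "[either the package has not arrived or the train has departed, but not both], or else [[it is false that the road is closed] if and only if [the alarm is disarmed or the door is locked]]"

1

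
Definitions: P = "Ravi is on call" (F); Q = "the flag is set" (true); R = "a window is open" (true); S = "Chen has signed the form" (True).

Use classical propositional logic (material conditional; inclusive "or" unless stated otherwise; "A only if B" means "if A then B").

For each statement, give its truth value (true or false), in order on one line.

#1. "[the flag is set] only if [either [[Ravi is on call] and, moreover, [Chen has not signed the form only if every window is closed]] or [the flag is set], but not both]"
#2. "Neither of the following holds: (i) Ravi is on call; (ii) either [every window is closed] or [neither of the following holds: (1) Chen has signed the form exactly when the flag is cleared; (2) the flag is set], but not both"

#1 True; #2 True

#1: Formalization: Q -> ((P and (not S -> not R)) xor Q)

not S = not True = False
not R = not True = False
not S -> not R = False -> False = True
P and (not S -> not R) = False and True = False
(P and (not S -> not R)) xor Q = False xor True = True
Q -> ((P and (not S -> not R)) xor Q) = True -> True = True
Thus #1 is true.

#2: Parsed as P nor (not R xor ((S iff not Q) nor Q))

not R = not True = False
not Q = not True = False
S iff not Q = True iff False = False
(S iff not Q) nor Q = False nor True = False
not R xor ((S iff not Q) nor Q) = False xor False = False
P nor (not R xor ((S iff not Q) nor Q)) = False nor False = True
Hence #2 is true.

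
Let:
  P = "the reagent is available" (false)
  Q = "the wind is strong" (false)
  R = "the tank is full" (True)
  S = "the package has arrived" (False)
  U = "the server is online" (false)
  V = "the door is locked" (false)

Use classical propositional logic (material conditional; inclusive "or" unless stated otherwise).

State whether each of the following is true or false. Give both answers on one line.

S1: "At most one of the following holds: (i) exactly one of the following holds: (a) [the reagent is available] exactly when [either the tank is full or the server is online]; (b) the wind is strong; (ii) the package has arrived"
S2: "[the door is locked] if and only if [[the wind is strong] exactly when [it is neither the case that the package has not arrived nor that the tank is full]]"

S1 T / S2 F

S1: This is ((P <-> (R | U)) xor Q) nand S.

R | U = T | F = T
P <-> (R | U) = F <-> T = F
(P <-> (R | U)) xor Q = F xor F = F
((P <-> (R | U)) xor Q) nand S = F nand F = T
So S1 is true.

S2: Parsed as V <-> (Q <-> (~S nor R))

~S = ~F = T
~S nor R = T nor T = F
Q <-> (~S nor R) = F <-> F = T
V <-> (Q <-> (~S nor R)) = F <-> T = F
Hence S2 is false.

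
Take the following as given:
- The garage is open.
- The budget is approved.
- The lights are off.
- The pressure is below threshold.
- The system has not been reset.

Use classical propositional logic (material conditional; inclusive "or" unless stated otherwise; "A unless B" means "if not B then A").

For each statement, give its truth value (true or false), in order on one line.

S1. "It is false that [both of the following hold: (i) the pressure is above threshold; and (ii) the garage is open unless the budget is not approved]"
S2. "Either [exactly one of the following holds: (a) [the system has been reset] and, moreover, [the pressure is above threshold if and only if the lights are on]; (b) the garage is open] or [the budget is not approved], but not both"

S1 true / S2 true

Let S = "the pressure is above threshold" (False), P = "the garage is closed" (False), Q = "the budget is approved" (True), U = "the system has been reset" (False), R = "the lights are on" (False).

S1: Parsed as not (S and (not P or not Q))

not P = not False = True
not Q = not True = False
not P or not Q = True or False = True
S and (not P or not Q) = False and True = False
not (S and (not P or not Q)) = not False = True
So S1 is true.

S2: Formalization: ((U and (S iff R)) xor not P) xor not Q

S iff R = False iff False = True
U and (S iff R) = False and True = False
not P = not False = True
(U and (S iff R)) xor not P = False xor True = True
not Q = not True = False
((U and (S iff R)) xor not P) xor not Q = True xor False = True
So S2 is true.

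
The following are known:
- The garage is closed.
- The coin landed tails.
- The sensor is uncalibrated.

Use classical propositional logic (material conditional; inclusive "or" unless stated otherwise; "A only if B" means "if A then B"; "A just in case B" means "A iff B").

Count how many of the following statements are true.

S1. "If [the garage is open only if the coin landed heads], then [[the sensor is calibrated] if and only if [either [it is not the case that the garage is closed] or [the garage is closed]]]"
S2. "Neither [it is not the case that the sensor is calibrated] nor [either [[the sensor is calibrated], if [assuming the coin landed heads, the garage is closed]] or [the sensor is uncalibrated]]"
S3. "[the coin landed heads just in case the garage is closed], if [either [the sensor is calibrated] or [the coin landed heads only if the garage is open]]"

0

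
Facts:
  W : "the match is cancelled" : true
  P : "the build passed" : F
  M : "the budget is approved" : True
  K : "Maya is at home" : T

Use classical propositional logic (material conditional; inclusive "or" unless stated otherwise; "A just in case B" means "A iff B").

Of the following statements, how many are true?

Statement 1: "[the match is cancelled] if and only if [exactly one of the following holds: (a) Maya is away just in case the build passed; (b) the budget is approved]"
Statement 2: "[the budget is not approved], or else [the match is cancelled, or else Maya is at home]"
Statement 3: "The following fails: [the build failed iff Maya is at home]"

Statement 1: Formalization: W ↔ ((¬K ↔ P) ⊕ M)

¬K = ¬T = F
¬K ↔ P = F ↔ F = T
(¬K ↔ P) ⊕ M = T ⊕ T = F
W ↔ ((¬K ↔ P) ⊕ M) = T ↔ F = F
So Statement 1 is false.

Statement 2: Parsed as ¬M ∨ (W ∨ K)

¬M = ¬T = F
W ∨ K = T ∨ T = T
¬M ∨ (W ∨ K) = F ∨ T = T
Hence Statement 2 is true.

Statement 3: Formalization: ¬(¬P ↔ K)

¬P = ¬F = T
¬P ↔ K = T ↔ T = T
¬(¬P ↔ K) = ¬T = F
Thus Statement 3 is false.

Count: 1.

1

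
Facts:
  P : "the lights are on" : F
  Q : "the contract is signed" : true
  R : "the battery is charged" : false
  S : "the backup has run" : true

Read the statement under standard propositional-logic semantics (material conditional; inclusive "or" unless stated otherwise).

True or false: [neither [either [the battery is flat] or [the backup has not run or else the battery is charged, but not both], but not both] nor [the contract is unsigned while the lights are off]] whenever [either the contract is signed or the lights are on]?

The statement is false.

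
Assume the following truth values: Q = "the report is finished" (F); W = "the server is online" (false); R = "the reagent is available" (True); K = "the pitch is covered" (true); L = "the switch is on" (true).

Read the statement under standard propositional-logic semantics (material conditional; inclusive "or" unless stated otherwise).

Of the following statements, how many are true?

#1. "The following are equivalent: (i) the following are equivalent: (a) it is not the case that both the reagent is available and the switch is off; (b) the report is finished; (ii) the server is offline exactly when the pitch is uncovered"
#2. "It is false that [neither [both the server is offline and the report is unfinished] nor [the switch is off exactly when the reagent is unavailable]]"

#1: Formalization: ((R ↑ ¬L) ↔ Q) ↔ (¬W ↔ ¬K)

¬L = ¬T = F
R ↑ ¬L = T ↑ F = T
(R ↑ ¬L) ↔ Q = T ↔ F = F
¬W = ¬F = T
¬K = ¬T = F
¬W ↔ ¬K = T ↔ F = F
((R ↑ ¬L) ↔ Q) ↔ (¬W ↔ ¬K) = F ↔ F = T
So #1 is true.

#2: Formalization: ¬((¬W ∧ ¬Q) ↓ (¬L ↔ ¬R))

¬W = ¬F = T
¬Q = ¬F = T
¬W ∧ ¬Q = T ∧ T = T
¬L = ¬T = F
¬R = ¬T = F
¬L ↔ ¬R = F ↔ F = T
(¬W ∧ ¬Q) ↓ (¬L ↔ ¬R) = T ↓ T = F
¬((¬W ∧ ¬Q) ↓ (¬L ↔ ¬R)) = ¬F = T
Hence #2 is true.

Count: 2.

2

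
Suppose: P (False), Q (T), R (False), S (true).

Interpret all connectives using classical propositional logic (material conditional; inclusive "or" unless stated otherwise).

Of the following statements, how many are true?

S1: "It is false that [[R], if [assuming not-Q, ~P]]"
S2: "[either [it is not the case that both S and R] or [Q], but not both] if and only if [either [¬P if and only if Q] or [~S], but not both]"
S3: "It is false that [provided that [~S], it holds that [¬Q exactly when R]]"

1

S1: Formalization: not ((not Q -> not P) -> R)

not Q = not True = False
not P = not False = True
not Q -> not P = False -> True = True
(not Q -> not P) -> R = True -> False = False
not ((not Q -> not P) -> R) = not False = True
Thus S1 is true.

S2: This is ((S nand R) xor Q) iff ((not P iff Q) xor not S).

S nand R = True nand False = True
(S nand R) xor Q = True xor True = False
not P = not False = True
not P iff Q = True iff True = True
not S = not True = False
(not P iff Q) xor not S = True xor False = True
((S nand R) xor Q) iff ((not P iff Q) xor not S) = False iff True = False
Hence S2 is false.

S3: Parsed as not (not S -> (not Q iff R))

not S = not True = False
not Q = not True = False
not Q iff R = False iff False = True
not S -> (not Q iff R) = False -> True = True
not (not S -> (not Q iff R)) = not True = False
Hence S3 is false.

1 of the 3 statements is true.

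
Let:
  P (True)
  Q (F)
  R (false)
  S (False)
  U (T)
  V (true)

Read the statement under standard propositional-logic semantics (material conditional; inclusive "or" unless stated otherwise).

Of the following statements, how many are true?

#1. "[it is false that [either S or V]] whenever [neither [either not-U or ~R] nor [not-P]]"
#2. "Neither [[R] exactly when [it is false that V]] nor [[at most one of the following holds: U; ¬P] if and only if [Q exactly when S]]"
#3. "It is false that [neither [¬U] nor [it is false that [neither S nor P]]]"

2

#1: Parsed as ((¬U ∨ ¬R) ↓ ¬P) → ¬(S ∨ V)

¬U = ¬T = F
¬R = ¬F = T
¬U ∨ ¬R = F ∨ T = T
¬P = ¬T = F
(¬U ∨ ¬R) ↓ ¬P = T ↓ F = F
S ∨ V = F ∨ T = T
¬(S ∨ V) = ¬T = F
((¬U ∨ ¬R) ↓ ¬P) → ¬(S ∨ V) = F → F = T
So #1 is true.

#2: In symbols: (R ↔ ¬V) ↓ ((U ↑ ¬P) ↔ (Q ↔ S))

¬V = ¬T = F
R ↔ ¬V = F ↔ F = T
¬P = ¬T = F
U ↑ ¬P = T ↑ F = T
Q ↔ S = F ↔ F = T
(U ↑ ¬P) ↔ (Q ↔ S) = T ↔ T = T
(R ↔ ¬V) ↓ ((U ↑ ¬P) ↔ (Q ↔ S)) = T ↓ T = F
Thus #2 is false.

#3: This is ¬(¬U ↓ ¬(S ↓ P)).

¬U = ¬T = F
S ↓ P = F ↓ T = F
¬(S ↓ P) = ¬F = T
¬U ↓ ¬(S ↓ P) = F ↓ T = F
¬(¬U ↓ ¬(S ↓ P)) = ¬F = T
Thus #3 is true.

2 of the 3 statements are true.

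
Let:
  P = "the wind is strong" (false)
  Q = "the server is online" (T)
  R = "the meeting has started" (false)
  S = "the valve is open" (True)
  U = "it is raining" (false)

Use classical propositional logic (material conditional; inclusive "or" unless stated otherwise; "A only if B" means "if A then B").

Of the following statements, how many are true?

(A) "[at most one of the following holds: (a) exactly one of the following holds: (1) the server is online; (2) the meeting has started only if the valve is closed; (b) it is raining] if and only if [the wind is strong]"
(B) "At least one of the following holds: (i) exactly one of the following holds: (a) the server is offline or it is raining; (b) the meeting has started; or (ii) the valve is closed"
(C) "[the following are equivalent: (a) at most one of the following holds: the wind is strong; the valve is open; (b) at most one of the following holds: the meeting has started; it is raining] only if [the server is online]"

(A): Parsed as ((Q ⊕ (R → ¬S)) ↑ U) ↔ P

¬S = ¬T = F
R → ¬S = F → F = T
Q ⊕ (R → ¬S) = T ⊕ T = F
(Q ⊕ (R → ¬S)) ↑ U = F ↑ F = T
((Q ⊕ (R → ¬S)) ↑ U) ↔ P = T ↔ F = F
Hence (A) is false.

(B): Parsed as ((¬Q ∨ U) ⊕ R) ∨ ¬S

¬Q = ¬T = F
¬Q ∨ U = F ∨ F = F
(¬Q ∨ U) ⊕ R = F ⊕ F = F
¬S = ¬T = F
((¬Q ∨ U) ⊕ R) ∨ ¬S = F ∨ F = F
Thus (B) is false.

(C): Formalization: ((P ↑ S) ↔ (R ↑ U)) → Q

P ↑ S = F ↑ T = T
R ↑ U = F ↑ F = T
(P ↑ S) ↔ (R ↑ U) = T ↔ T = T
((P ↑ S) ↔ (R ↑ U)) → Q = T → T = T
Hence (C) is true.

Count: 1.

1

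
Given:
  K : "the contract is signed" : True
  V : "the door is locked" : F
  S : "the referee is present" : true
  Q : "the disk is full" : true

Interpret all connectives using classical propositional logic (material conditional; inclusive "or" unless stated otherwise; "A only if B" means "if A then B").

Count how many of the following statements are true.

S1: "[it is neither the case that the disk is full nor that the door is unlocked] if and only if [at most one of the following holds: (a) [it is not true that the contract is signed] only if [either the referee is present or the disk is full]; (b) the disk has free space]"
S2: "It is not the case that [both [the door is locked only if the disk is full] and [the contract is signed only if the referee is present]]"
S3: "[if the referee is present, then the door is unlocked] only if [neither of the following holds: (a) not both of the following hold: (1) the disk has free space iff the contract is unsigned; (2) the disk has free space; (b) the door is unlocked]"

0

S1: Parsed as (Q nor ~V) <-> ((~K -> (S | Q)) nand ~Q)

~V = ~F = T
Q nor ~V = T nor T = F
~K = ~T = F
S | Q = T | T = T
~K -> (S | Q) = F -> T = T
~Q = ~T = F
(~K -> (S | Q)) nand ~Q = T nand F = T
(Q nor ~V) <-> ((~K -> (S | Q)) nand ~Q) = F <-> T = F
Thus S1 is false.

S2: This is ~((V -> Q) & (K -> S)).

V -> Q = F -> T = T
K -> S = T -> T = T
(V -> Q) & (K -> S) = T & T = T
~((V -> Q) & (K -> S)) = ~T = F
So S2 is false.

S3: Parsed as (S -> ~V) -> (((~Q <-> ~K) nand ~Q) nor ~V)

~V = ~F = T
S -> ~V = T -> T = T
~Q = ~T = F
~K = ~T = F
~Q <-> ~K = F <-> F = T
~Q = ~T = F
(~Q <-> ~K) nand ~Q = T nand F = T
~V = ~F = T
((~Q <-> ~K) nand ~Q) nor ~V = T nor T = F
(S -> ~V) -> (((~Q <-> ~K) nand ~Q) nor ~V) = T -> F = F
Hence S3 is false.

True statements: 0 (none).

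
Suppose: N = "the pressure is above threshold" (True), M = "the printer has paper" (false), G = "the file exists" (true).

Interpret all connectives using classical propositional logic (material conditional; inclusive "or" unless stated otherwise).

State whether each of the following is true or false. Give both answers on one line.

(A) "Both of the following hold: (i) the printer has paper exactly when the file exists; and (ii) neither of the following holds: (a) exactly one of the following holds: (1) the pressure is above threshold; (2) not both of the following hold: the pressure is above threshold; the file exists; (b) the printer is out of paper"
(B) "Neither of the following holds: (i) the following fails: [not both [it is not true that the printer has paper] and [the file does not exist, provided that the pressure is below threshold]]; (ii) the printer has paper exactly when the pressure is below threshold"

(A) F; (B) F

(A): This is (M iff G) and ((N xor (N nand G)) nor not M).

M iff G = False iff True = False
N nand G = True nand True = False
N xor (N nand G) = True xor False = True
not M = not False = True
(N xor (N nand G)) nor not M = True nor True = False
(M iff G) and ((N xor (N nand G)) nor not M) = False and False = False
So (A) is false.

(B): This is not (not M nand (not N -> not G)) nor (M iff not N).

not M = not False = True
not N = not True = False
not G = not True = False
not N -> not G = False -> False = True
not M nand (not N -> not G) = True nand True = False
not (not M nand (not N -> not G)) = not False = True
not N = not True = False
M iff not N = False iff False = True
not (not M nand (not N -> not G)) nor (M iff not N) = True nor True = False
So (B) is false.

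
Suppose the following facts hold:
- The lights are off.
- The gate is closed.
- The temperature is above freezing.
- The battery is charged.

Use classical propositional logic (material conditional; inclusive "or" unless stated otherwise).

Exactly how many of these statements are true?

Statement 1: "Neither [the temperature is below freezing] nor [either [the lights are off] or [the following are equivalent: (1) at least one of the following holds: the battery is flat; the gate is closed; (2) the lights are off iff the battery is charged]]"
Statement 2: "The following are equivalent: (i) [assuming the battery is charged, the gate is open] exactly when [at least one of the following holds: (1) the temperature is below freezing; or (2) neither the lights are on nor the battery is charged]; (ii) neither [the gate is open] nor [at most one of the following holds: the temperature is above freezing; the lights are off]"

1

Let R = "the temperature is below freezing" (F), P = "the lights are on" (F), S = "the battery is charged" (T), Q = "the gate is open" (F).

Statement 1: This is R nor (~P | ((~S | ~Q) <-> (~P <-> S))).

~P = ~F = T
~S = ~T = F
~Q = ~F = T
~S | ~Q = F | T = T
~P = ~F = T
~P <-> S = T <-> T = T
(~S | ~Q) <-> (~P <-> S) = T <-> T = T
~P | ((~S | ~Q) <-> (~P <-> S)) = T | T = T
R nor (~P | ((~S | ~Q) <-> (~P <-> S))) = F nor T = F
So Statement 1 is false.

Statement 2: In symbols: ((S -> Q) <-> (R | (P nor S))) <-> (Q nor (~R nand ~P))

S -> Q = T -> F = F
P nor S = F nor T = F
R | (P nor S) = F | F = F
(S -> Q) <-> (R | (P nor S)) = F <-> F = T
~R = ~F = T
~P = ~F = T
~R nand ~P = T nand T = F
Q nor (~R nand ~P) = F nor F = T
((S -> Q) <-> (R | (P nor S))) <-> (Q nor (~R nand ~P)) = T <-> T = T
Thus Statement 2 is true.

True statements: 1 (Statement 2).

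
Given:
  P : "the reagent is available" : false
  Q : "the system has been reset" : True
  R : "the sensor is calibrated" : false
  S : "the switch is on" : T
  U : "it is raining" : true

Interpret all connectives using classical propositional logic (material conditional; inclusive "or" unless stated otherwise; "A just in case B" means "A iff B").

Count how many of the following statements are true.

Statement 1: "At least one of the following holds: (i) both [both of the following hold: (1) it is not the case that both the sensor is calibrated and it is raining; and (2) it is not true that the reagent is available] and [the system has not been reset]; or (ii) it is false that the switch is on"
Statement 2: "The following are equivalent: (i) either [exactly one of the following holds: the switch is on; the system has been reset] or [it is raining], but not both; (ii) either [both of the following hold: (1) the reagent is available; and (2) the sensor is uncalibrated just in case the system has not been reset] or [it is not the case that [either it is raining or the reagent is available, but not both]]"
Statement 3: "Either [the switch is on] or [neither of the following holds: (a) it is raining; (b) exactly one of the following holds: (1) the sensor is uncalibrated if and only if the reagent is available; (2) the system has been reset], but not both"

1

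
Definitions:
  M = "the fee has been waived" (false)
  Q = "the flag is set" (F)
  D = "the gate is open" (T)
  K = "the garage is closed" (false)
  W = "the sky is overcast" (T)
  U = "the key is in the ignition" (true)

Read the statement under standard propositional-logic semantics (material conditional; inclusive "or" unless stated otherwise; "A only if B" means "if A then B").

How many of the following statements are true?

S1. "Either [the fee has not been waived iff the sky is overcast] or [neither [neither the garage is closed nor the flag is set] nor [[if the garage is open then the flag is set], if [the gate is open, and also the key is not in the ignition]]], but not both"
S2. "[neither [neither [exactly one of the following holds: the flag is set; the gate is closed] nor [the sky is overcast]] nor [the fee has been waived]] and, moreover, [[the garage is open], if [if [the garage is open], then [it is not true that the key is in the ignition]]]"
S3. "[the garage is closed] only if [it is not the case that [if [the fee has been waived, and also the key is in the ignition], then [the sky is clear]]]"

S1: Formalization: (not M iff W) xor ((K nor Q) nor ((D and not U) -> (not K -> Q)))

not M = not False = True
not M iff W = True iff True = True
K nor Q = False nor False = True
not U = not True = False
D and not U = True and False = False
not K = not False = True
not K -> Q = True -> False = False
(D and not U) -> (not K -> Q) = False -> False = True
(K nor Q) nor ((D and not U) -> (not K -> Q)) = True nor True = False
(not M iff W) xor ((K nor Q) nor ((D and not U) -> (not K -> Q))) = True xor False = True
Thus S1 is true.

S2: This is (((Q xor not D) nor W) nor M) and ((not K -> not U) -> not K).

not D = not True = False
Q xor not D = False xor False = False
(Q xor not D) nor W = False nor True = False
((Q xor not D) nor W) nor M = False nor False = True
not K = not False = True
not U = not True = False
not K -> not U = True -> False = False
not K = not False = True
(not K -> not U) -> not K = False -> True = True
(((Q xor not D) nor W) nor M) and ((not K -> not U) -> not K) = True and True = True
So S2 is true.

S3: In symbols: K -> not ((M and U) -> not W)

M and U = False and True = False
not W = not True = False
(M and U) -> not W = False -> False = True
not ((M and U) -> not W) = not True = False
K -> not ((M and U) -> not W) = False -> False = True
Hence S3 is true.

3 of the 3 statements are true (S1, S2, S3).

3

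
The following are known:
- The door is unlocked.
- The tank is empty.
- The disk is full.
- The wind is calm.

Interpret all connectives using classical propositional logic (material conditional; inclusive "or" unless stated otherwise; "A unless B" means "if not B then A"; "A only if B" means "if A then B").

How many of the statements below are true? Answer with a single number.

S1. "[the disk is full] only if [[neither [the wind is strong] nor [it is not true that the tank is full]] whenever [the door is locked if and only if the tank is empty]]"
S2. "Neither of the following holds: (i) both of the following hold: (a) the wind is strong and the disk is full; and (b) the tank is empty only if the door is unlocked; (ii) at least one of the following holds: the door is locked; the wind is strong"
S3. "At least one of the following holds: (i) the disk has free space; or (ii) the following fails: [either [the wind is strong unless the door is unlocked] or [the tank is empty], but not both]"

3

Let U = "the disk is full" (True), M = "the door is locked" (False), L = "the tank is full" (False), Q = "the wind is strong" (False).

S1: In symbols: U -> ((M iff not L) -> (Q nor not L))

not L = not False = True
M iff not L = False iff True = False
not L = not False = True
Q nor not L = False nor True = False
(M iff not L) -> (Q nor not L) = False -> False = True
U -> ((M iff not L) -> (Q nor not L)) = True -> True = True
So S1 is true.

S2: In symbols: ((Q and U) and (not L -> not M)) nor (M or Q)

Q and U = False and True = False
not L = not False = True
not M = not False = True
not L -> not M = True -> True = True
(Q and U) and (not L -> not M) = False and True = False
M or Q = False or False = False
((Q and U) and (not L -> not M)) nor (M or Q) = False nor False = True
Thus S2 is true.

S3: Parsed as not U or not ((Q or not M) xor not L)

not U = not True = False
not M = not False = True
Q or not M = False or True = True
not L = not False = True
(Q or not M) xor not L = True xor True = False
not ((Q or not M) xor not L) = not False = True
not U or not ((Q or not M) xor not L) = False or True = True
So S3 is true.

3 of the 3 statements are true.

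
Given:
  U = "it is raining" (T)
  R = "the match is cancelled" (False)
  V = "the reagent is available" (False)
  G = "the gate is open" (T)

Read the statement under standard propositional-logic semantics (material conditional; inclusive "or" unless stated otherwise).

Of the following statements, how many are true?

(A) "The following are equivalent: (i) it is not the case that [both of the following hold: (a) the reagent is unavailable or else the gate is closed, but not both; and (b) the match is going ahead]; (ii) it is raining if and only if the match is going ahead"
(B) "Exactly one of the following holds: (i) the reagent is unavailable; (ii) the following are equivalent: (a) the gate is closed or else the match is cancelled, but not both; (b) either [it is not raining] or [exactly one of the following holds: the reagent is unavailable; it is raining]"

(A): In symbols: not ((not V xor not G) and not R) iff (U iff not R)

not V = not False = True
not G = not True = False
not V xor not G = True xor False = True
not R = not False = True
(not V xor not G) and not R = True and True = True
not ((not V xor not G) and not R) = not True = False
not R = not False = True
U iff not R = True iff True = True
not ((not V xor not G) and not R) iff (U iff not R) = False iff True = False
Hence (A) is false.

(B): In symbols: not V xor ((not G xor R) iff (not U or (not V xor U)))

not V = not False = True
not G = not True = False
not G xor R = False xor False = False
not U = not True = False
not V = not False = True
not V xor U = True xor True = False
not U or (not V xor U) = False or False = False
(not G xor R) iff (not U or (not V xor U)) = False iff False = True
not V xor ((not G xor R) iff (not U or (not V xor U))) = True xor True = False
So (B) is false.

Count: 0.

0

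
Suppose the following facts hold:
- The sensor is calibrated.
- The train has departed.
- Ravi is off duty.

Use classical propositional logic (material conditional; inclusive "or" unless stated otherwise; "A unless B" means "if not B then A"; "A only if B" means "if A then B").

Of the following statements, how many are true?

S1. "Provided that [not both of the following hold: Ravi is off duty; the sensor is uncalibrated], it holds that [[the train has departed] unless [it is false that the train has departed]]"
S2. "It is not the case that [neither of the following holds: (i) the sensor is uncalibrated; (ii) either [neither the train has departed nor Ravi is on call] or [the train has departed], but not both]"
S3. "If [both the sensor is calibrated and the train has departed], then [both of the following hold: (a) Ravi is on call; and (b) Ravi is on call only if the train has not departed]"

2

Let D = "Ravi is on call" (False), K = "the sensor is calibrated" (True), U = "the train has departed" (True).

S1: In symbols: (not D nand not K) -> (U or not U)

not D = not False = True
not K = not True = False
not D nand not K = True nand False = True
not U = not True = False
U or not U = True or False = True
(not D nand not K) -> (U or not U) = True -> True = True
Hence S1 is true.

S2: This is not (not K nor ((U nor D) xor U)).

not K = not True = False
U nor D = True nor False = False
(U nor D) xor U = False xor True = True
not K nor ((U nor D) xor U) = False nor True = False
not (not K nor ((U nor D) xor U)) = not False = True
So S2 is true.

S3: Parsed as (K and U) -> (D and (D -> not U))

K and U = True and True = True
not U = not True = False
D -> not U = False -> False = True
D and (D -> not U) = False and True = False
(K and U) -> (D and (D -> not U)) = True -> False = False
Hence S3 is false.

2 of the 3 statements are true (S1, S2).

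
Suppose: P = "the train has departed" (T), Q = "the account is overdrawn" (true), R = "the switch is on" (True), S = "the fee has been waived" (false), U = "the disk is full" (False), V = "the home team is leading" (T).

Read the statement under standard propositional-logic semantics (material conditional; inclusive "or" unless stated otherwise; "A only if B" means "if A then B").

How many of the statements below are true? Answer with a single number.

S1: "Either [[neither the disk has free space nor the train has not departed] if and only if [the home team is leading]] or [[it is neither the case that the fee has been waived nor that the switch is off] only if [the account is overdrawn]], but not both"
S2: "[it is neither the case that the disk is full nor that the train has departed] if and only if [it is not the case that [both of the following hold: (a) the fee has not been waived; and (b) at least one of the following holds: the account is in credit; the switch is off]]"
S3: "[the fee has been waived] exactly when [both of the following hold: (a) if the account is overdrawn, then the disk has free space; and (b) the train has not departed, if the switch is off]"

1

S1: Parsed as ((~U nor ~P) <-> V) xor ((S nor ~R) -> Q)

~U = ~F = T
~P = ~T = F
~U nor ~P = T nor F = F
(~U nor ~P) <-> V = F <-> T = F
~R = ~T = F
S nor ~R = F nor F = T
(S nor ~R) -> Q = T -> T = T
((~U nor ~P) <-> V) xor ((S nor ~R) -> Q) = F xor T = T
Thus S1 is true.

S2: In symbols: (U nor P) <-> ~(~S & (~Q | ~R))

U nor P = F nor T = F
~S = ~F = T
~Q = ~T = F
~R = ~T = F
~Q | ~R = F | F = F
~S & (~Q | ~R) = T & F = F
~(~S & (~Q | ~R)) = ~F = T
(U nor P) <-> ~(~S & (~Q | ~R)) = F <-> T = F
So S2 is false.

S3: Parsed as S <-> ((Q -> ~U) & (~R -> ~P))

~U = ~F = T
Q -> ~U = T -> T = T
~R = ~T = F
~P = ~T = F
~R -> ~P = F -> F = T
(Q -> ~U) & (~R -> ~P) = T & T = T
S <-> ((Q -> ~U) & (~R -> ~P)) = F <-> T = F
So S3 is false.

1 of the 3 statements is true (S1).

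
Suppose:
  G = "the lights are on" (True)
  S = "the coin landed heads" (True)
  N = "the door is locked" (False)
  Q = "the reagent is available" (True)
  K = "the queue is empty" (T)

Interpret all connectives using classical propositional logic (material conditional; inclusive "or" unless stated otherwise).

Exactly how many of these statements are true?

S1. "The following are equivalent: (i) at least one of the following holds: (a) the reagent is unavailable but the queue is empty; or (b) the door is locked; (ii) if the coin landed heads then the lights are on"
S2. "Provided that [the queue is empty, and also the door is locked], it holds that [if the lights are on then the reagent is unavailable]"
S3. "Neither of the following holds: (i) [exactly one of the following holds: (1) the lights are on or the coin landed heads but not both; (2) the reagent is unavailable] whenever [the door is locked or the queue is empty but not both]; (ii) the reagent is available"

1

S1: Formalization: ((¬Q ∧ K) ∨ N) ↔ (S → G)

¬Q = ¬T = F
¬Q ∧ K = F ∧ T = F
(¬Q ∧ K) ∨ N = F ∨ F = F
S → G = T → T = T
((¬Q ∧ K) ∨ N) ↔ (S → G) = F ↔ T = F
So S1 is false.

S2: Formalization: (K ∧ N) → (G → ¬Q)

K ∧ N = T ∧ F = F
¬Q = ¬T = F
G → ¬Q = T → F = F
(K ∧ N) → (G → ¬Q) = F → F = T
Hence S2 is true.

S3: Formalization: ((N ⊕ K) → ((G ⊕ S) ⊕ ¬Q)) ↓ Q

N ⊕ K = F ⊕ T = T
G ⊕ S = T ⊕ T = F
¬Q = ¬T = F
(G ⊕ S) ⊕ ¬Q = F ⊕ F = F
(N ⊕ K) → ((G ⊕ S) ⊕ ¬Q) = T → F = F
((N ⊕ K) → ((G ⊕ S) ⊕ ¬Q)) ↓ Q = F ↓ T = F
So S3 is false.

True statements: 1 (S2).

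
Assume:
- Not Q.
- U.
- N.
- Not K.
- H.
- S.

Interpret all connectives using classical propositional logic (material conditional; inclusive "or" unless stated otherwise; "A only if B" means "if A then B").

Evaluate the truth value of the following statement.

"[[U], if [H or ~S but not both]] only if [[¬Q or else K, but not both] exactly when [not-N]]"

Formalization: ((H xor not S) -> U) -> ((not Q xor K) iff not N)

not S = not True = False
H xor not S = True xor False = True
(H xor not S) -> U = True -> True = True
not Q = not False = True
not Q xor K = True xor False = True
not N = not True = False
(not Q xor K) iff not N = True iff False = False
((H xor not S) -> U) -> ((not Q xor K) iff not N) = True -> False = False

The statement is false.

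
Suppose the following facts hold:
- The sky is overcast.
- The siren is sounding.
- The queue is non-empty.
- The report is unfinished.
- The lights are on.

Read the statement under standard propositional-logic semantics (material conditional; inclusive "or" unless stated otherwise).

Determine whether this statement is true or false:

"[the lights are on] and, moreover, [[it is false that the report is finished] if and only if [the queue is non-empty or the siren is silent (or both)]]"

True.

Let N = "the lights are on" (T), P = "the report is finished" (F), D = "the queue is empty" (F), S = "the siren is sounding" (T).
Parsed as N ∧ (¬P ↔ (¬D ∨ ¬S))

¬P = ¬F = T
¬D = ¬F = T
¬S = ¬T = F
¬D ∨ ¬S = T ∨ F = T
¬P ↔ (¬D ∨ ¬S) = T ↔ T = T
N ∧ (¬P ↔ (¬D ∨ ¬S)) = T ∧ T = T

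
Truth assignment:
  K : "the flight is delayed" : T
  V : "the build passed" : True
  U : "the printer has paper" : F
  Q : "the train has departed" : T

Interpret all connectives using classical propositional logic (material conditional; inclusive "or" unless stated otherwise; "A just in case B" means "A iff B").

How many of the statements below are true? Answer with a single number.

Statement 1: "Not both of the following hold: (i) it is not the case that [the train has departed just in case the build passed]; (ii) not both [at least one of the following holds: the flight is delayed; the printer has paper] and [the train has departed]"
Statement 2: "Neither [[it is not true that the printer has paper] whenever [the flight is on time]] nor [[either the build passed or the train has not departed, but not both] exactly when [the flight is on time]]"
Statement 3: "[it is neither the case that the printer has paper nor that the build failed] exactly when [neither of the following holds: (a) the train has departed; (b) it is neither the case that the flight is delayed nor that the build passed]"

Statement 1: Formalization: not (Q iff V) nand ((K or U) nand Q)

Q iff V = True iff True = True
not (Q iff V) = not True = False
K or U = True or False = True
(K or U) nand Q = True nand True = False
not (Q iff V) nand ((K or U) nand Q) = False nand False = True
Hence Statement 1 is true.

Statement 2: This is (not K -> not U) nor ((V xor not Q) iff not K).

not K = not True = False
not U = not False = True
not K -> not U = False -> True = True
not Q = not True = False
V xor not Q = True xor False = True
not K = not True = False
(V xor not Q) iff not K = True iff False = False
(not K -> not U) nor ((V xor not Q) iff not K) = True nor False = False
Hence Statement 2 is false.

Statement 3: In symbols: (U nor not V) iff (Q nor (K nor V))

not V = not True = False
U nor not V = False nor False = True
K nor V = True nor True = False
Q nor (K nor V) = True nor False = False
(U nor not V) iff (Q nor (K nor V)) = True iff False = False
Hence Statement 3 is false.

1 of the 3 statements is true (Statement 1).

1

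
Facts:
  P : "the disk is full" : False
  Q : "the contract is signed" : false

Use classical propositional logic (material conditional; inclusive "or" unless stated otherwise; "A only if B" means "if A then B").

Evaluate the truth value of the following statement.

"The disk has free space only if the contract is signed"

Parsed as ¬P → Q

¬P = ¬F = T
¬P → Q = T → F = F

false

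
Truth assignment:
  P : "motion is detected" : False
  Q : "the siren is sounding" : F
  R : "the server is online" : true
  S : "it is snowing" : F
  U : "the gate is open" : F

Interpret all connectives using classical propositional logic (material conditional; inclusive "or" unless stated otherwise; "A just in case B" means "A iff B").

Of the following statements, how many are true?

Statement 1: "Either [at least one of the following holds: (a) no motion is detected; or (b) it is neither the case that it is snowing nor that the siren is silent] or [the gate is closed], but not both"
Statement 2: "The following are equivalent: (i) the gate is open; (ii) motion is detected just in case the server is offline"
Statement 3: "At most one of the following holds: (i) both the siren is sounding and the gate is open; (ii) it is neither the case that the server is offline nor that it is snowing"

Statement 1: Formalization: (~P | (S nor ~Q)) xor ~U

~P = ~F = T
~Q = ~F = T
S nor ~Q = F nor T = F
~P | (S nor ~Q) = T | F = T
~U = ~F = T
(~P | (S nor ~Q)) xor ~U = T xor T = F
So Statement 1 is false.

Statement 2: This is U <-> (P <-> ~R).

~R = ~T = F
P <-> ~R = F <-> F = T
U <-> (P <-> ~R) = F <-> T = F
So Statement 2 is false.

Statement 3: This is (Q & U) nand (~R nor S).

Q & U = F & F = F
~R = ~T = F
~R nor S = F nor F = T
(Q & U) nand (~R nor S) = F nand T = T
Thus Statement 3 is true.

True statements: 1.

1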